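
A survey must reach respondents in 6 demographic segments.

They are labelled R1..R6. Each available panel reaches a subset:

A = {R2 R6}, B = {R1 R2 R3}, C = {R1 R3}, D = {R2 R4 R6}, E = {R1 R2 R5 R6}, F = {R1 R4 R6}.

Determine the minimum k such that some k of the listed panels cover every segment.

C and D and E together: C ∪ D ∪ E = {R1, R2, R3, R4, R5, R6} — every segment is covered.
Only E contains R5, so E is forced; the remaining 2 segments need at least 2 more panels (each remaining panel adds at most 1) — so at least 3 panels are needed, and 3 is optimal.

3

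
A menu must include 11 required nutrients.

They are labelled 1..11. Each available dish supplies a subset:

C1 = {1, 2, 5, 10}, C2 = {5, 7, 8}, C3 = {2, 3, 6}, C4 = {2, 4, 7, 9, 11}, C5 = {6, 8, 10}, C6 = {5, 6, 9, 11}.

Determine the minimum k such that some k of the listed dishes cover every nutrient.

4

C1 and C2 and C3 and C4 together: C1 ∪ C2 ∪ C3 ∪ C4 = {1, 2, 3, 4, 5, 6, 7, 8, 9, 10, 11} — every nutrient is covered.
No 3 of the 6 dishes cover everything (all 20 combinations miss at least one nutrient), so 4 is optimal.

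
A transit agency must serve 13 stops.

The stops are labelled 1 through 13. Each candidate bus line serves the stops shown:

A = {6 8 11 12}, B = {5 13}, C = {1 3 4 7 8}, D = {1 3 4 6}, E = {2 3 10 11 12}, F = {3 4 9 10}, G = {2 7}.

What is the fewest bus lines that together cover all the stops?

5

Take {A, B, D, F, G}. Their union is {1, 2, 3, 4, 5, 6, 7, 8, 9, 10, 11, 12, 13}, which is all 13 stops.
No 4 of the 7 bus lines cover everything (all 35 combinations miss at least one stop), so 5 is optimal.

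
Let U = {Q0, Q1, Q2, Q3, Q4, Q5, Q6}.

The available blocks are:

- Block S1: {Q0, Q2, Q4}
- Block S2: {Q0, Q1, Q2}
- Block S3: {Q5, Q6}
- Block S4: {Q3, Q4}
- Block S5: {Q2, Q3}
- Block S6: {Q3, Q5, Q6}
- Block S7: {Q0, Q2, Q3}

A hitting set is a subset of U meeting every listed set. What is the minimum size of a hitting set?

H = {Q2, Q3, Q6} meets every block (each contains at least one member of H), and |H| = 3.
The blocks S2, S3, S4 are pairwise disjoint, so any hitting set needs a separate element for each — at least 3. Hence 3 is optimal.

3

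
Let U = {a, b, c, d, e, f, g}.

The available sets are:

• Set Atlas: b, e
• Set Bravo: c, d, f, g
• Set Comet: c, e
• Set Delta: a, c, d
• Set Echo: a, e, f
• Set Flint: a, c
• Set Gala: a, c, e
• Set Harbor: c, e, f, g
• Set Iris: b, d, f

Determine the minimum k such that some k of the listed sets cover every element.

3

Take {Bravo, Echo, Iris}. Their union is {a, b, c, d, e, f, g}, which is all 7 elements.
No 2 of the 9 sets cover everything (all 36 combinations miss at least one element), so 3 is optimal.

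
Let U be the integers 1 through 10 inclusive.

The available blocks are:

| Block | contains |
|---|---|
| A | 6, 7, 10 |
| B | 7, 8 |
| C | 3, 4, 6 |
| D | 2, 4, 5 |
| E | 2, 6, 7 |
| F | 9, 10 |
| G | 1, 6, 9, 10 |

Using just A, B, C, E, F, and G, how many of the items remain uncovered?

Union of A, B, C, E, F, G = {1, 2, 3, 4, 6, 7, 8, 9, 10}.
Not covered: 5 — 1 item.

1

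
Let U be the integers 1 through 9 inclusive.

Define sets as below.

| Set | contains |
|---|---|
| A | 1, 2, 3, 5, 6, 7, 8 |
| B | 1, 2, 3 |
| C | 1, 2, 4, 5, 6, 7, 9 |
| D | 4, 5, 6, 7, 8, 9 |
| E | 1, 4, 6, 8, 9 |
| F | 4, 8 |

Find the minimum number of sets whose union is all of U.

Take {A, D}. Their union is {1, 2, 3, 4, 5, 6, 7, 8, 9}, which is all 9 elements.
No single set has all 9 elements (the largest, A, has 7), so 2 is optimal.

2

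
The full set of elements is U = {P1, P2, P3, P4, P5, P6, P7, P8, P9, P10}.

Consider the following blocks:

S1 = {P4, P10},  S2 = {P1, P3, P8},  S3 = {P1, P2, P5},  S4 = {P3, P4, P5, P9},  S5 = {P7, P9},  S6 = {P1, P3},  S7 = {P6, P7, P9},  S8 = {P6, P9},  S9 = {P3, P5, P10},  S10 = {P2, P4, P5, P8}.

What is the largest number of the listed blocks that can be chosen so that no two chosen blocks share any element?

3

S1, S3, S7 are pairwise disjoint (S1={P4,P10}; S3={P1,P2,P5}; S7={P6,P7,P9}).
Every remaining block overlaps one of these, and no 4 of the listed blocks are pairwise disjoint, so 3 is the maximum.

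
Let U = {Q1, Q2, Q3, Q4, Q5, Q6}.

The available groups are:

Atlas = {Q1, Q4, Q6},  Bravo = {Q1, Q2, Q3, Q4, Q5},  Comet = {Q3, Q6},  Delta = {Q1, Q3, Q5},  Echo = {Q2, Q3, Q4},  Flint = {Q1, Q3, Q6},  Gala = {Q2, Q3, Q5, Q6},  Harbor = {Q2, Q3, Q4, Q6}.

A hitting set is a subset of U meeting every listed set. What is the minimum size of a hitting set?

H = {Q3, Q4} meets every group (each contains at least one member of H), and |H| = 2.
No single element lies in every group, so at least 2 are needed and 2 is optimal.

2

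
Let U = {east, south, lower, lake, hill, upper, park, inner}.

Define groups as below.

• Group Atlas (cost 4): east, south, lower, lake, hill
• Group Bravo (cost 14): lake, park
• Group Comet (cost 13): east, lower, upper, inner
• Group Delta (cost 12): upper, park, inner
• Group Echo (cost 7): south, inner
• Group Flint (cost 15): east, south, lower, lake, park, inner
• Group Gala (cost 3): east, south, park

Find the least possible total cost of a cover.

Atlas, Delta together cover every item (Atlas ∪ Delta = {east, south, lower, lake, hill, upper, park, inner}); total cost 4 + 12 = 16.
The greedy pick Atlas, Gala, Delta costs 19; no covering selection beats 16.

16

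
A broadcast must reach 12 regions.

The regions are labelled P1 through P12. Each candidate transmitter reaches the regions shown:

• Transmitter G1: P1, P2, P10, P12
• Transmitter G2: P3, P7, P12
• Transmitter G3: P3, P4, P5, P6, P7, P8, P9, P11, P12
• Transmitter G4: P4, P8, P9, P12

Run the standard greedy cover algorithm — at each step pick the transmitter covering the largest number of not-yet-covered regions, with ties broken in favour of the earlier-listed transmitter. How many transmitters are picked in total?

Greedy: pick G3 (covers 9 new) → pick G1 (covers 3 new). Total picks: 2.

2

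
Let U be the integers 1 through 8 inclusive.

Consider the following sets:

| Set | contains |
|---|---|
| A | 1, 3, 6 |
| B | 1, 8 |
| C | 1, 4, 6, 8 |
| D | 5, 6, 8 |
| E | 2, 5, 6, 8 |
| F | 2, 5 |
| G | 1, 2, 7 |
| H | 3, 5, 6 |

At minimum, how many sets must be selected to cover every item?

C, G, and H cover everything between them: the union {1, 2, 3, 4, 5, 6, 7, 8} is all of U.
Only C contains 4, so C is forced; the remaining 4 items need at least 2 more sets (each remaining set adds at most 2) — so at least 3 sets are needed, and 3 is optimal.

3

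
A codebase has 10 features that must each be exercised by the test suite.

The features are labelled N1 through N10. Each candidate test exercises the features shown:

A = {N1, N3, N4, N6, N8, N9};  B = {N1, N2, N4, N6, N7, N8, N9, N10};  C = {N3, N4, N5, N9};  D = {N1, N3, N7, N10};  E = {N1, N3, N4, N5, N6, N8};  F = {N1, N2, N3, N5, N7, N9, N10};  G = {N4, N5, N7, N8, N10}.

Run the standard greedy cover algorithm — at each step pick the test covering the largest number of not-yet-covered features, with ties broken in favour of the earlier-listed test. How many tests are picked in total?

2

Greedy: pick B (covers 8 new) → pick C (covers 2 new). Total picks: 2.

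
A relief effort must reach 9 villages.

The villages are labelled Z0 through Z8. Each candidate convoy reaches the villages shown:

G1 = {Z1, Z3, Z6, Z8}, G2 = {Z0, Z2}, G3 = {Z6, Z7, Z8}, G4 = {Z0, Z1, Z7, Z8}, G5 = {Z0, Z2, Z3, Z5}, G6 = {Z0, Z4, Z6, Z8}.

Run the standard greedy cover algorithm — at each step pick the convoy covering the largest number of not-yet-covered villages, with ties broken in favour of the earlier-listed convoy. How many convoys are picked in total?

Greedy: pick G1 (covers 4 new) → pick G5 (covers 3 new) → pick G3 (covers 1 new) → pick G6 (covers 1 new). Total picks: 4.
(The true minimum cover uses only 3 convoys, so greedy is not optimal here.)

4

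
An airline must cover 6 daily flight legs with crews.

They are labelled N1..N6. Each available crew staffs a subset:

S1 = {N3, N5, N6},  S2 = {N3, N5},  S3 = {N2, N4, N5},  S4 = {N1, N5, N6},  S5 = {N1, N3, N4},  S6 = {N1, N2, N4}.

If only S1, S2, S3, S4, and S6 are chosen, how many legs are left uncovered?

Union of S1, S2, S3, S4, S6 = {N1, N2, N3, N4, N5, N6} — that's every leg, so 0 are uncovered.

0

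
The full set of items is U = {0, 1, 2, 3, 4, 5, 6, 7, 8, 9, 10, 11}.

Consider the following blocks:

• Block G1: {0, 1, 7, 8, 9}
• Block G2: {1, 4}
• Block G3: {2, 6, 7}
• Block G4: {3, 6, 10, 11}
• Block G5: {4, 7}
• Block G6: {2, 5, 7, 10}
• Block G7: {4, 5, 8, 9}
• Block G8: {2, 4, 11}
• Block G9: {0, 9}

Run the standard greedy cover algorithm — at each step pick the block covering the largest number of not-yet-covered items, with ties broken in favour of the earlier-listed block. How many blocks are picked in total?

Greedy: pick G1 (covers 5 new) → pick G4 (covers 4 new) → pick G6 (covers 2 new) → pick G2 (covers 1 new). Total picks: 4.

4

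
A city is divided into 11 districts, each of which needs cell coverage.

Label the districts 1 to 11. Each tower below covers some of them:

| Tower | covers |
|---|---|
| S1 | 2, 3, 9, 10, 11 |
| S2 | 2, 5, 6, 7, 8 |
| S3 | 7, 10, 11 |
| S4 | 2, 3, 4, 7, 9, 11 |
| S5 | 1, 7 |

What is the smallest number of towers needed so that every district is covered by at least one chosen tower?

4

Take {S1, S2, S4, S5}. Their union is {1, 2, 3, 4, 5, 6, 7, 8, 9, 10, 11}, which is all 11 districts.
No 3 of the 5 towers cover everything (all 10 combinations miss at least one district), so 4 is optimal.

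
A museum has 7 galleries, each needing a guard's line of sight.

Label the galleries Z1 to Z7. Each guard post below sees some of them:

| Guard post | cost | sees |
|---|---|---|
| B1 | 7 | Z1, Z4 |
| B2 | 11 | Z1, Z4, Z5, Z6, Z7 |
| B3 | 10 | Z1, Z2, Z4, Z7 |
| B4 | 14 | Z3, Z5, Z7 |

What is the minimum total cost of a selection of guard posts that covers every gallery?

35

B2, B3, B4 together cover every gallery (B2 ∪ B3 ∪ B4 = {Z1, Z2, Z3, Z4, Z5, Z6, Z7}); total cost 11 + 10 + 14 = 35.
No covering selection has total cost below 35.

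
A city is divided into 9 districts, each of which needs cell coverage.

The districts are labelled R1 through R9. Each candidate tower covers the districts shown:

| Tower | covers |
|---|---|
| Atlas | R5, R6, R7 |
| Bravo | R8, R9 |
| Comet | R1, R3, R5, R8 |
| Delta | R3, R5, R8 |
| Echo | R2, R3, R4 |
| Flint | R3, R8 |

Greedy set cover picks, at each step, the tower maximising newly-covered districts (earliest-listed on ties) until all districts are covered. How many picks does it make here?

4

Greedy: pick Comet (covers 4 new) → pick Atlas (covers 2 new) → pick Echo (covers 2 new) → pick Bravo (covers 1 new). Total picks: 4.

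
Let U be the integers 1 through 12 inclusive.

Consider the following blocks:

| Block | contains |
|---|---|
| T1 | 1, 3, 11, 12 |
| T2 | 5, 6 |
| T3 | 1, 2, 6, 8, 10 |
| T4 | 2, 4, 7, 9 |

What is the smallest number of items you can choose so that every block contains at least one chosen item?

The 3 items {6, 9, 11} hit every block.
The blocks T1, T2, T4 are pairwise disjoint, so any hitting set needs a separate item for each — at least 3. Hence 3 is optimal.

3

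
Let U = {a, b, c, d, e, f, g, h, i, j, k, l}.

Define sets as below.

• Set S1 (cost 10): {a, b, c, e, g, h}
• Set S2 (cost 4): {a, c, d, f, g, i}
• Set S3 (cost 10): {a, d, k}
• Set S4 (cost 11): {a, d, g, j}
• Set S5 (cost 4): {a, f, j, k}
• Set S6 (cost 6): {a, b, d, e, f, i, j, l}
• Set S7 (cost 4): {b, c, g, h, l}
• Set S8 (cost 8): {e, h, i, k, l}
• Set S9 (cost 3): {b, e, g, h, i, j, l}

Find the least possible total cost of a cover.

S2, S5, S9 together cover every point (S2 ∪ S5 ∪ S9 = {a, b, c, d, e, f, g, h, i, j, k, l}); total cost 4 + 4 + 3 = 11.
No covering selection has total cost below 11.

11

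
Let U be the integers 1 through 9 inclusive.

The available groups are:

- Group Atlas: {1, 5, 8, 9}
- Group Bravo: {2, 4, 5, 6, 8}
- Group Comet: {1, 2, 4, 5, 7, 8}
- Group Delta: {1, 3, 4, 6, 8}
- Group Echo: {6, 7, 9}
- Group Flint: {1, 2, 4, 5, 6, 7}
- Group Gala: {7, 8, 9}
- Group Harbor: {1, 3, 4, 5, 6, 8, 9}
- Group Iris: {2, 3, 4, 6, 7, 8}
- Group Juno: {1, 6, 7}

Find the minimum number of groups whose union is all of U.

Harbor and Iris together: Harbor ∪ Iris = {1, 2, 3, 4, 5, 6, 7, 8, 9} — every element is covered.
No single group has all 9 elements (the largest, Harbor, has 7), so 2 is optimal.

2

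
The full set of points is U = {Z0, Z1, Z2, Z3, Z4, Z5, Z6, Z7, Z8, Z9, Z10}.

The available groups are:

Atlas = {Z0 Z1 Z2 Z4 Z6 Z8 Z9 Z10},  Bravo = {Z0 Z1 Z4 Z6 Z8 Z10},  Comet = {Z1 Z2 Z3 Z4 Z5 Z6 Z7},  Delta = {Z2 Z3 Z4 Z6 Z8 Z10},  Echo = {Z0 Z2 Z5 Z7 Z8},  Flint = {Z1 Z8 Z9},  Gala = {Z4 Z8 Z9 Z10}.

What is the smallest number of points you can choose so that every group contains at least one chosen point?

The 2 points {Z2, Z8} hit every group.
No single point lies in every group, so at least 2 are needed and 2 is optimal.

2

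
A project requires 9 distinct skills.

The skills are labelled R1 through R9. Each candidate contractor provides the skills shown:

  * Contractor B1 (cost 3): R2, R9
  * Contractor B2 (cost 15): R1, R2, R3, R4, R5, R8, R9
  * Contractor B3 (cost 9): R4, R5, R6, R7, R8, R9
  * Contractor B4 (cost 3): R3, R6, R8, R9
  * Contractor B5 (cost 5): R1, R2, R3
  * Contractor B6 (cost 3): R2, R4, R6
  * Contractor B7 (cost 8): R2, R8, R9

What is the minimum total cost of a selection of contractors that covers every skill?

14

B3, B5 together cover every skill (B3 ∪ B5 = {R1, R2, R3, R4, R5, R6, R7, R8, R9}); total cost 9 + 5 = 14.
The greedy pick B4, B6, B3, B5 costs 20; no covering selection beats 14.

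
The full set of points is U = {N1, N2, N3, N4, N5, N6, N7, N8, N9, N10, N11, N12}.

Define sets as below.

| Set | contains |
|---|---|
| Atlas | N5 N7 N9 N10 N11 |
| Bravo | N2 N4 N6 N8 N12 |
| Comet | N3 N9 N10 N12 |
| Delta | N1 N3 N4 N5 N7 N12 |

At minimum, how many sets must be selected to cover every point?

Take {Atlas, Bravo, Delta}. Their union is {N1, N2, N3, N4, N5, N6, N7, N8, N9, N10, N11, N12}, which is all 12 points.
Only Delta contains N1, so Delta is forced; the remaining 6 points need at least 2 more sets (each remaining set adds at most 3) — so at least 3 sets are needed, and 3 is optimal.

3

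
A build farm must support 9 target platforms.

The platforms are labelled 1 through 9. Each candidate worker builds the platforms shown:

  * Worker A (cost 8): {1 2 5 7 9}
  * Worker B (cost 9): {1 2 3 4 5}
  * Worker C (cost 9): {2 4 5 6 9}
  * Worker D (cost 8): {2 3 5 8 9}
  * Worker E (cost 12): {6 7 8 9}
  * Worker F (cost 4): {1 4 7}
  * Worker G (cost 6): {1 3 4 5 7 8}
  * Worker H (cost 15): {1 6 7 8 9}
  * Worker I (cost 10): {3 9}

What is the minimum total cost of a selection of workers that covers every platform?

C, G together cover every platform (C ∪ G = {1, 2, 3, 4, 5, 6, 7, 8, 9}); total cost 9 + 6 = 15.
No covering selection has total cost below 15.

15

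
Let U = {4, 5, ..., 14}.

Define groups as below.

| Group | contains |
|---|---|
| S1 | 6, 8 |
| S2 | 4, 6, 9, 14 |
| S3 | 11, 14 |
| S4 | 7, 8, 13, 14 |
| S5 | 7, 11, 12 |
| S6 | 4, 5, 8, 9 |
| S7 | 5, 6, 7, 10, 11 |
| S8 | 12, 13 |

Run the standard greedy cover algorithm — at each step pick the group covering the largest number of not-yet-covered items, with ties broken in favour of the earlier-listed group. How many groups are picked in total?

Greedy: pick S7 (covers 5 new) → pick S2 (covers 3 new) → pick S4 (covers 2 new) → pick S5 (covers 1 new). Total picks: 4.

4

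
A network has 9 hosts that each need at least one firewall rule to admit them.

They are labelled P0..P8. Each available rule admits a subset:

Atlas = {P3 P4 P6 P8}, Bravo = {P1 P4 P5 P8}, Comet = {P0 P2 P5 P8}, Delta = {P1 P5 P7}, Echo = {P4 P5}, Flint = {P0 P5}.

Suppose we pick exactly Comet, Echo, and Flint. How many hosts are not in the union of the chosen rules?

4

Union of Comet, Echo, Flint = {P0, P2, P4, P5, P8}.
Not covered: P1, P3, P6, P7 — 4 hosts.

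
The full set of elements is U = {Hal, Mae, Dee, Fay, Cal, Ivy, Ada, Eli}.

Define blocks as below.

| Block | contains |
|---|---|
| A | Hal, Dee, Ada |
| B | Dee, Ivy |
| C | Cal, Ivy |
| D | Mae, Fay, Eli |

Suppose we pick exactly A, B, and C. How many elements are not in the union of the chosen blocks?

3

Union of A, B, C = {Hal, Dee, Cal, Ivy, Ada}.
Not covered: Mae, Fay, Eli — 3 elements.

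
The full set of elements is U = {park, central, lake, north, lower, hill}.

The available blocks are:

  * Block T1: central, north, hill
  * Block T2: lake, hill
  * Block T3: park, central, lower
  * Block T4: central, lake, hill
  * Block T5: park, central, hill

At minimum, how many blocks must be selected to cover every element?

T1, T3, and T4 cover everything between them: the union {park, central, lake, north, lower, hill} is all of U.
Only T1 contains north, so T1 is forced; the remaining 3 elements need at least 2 more blocks (each remaining block adds at most 2) — so at least 3 blocks are needed, and 3 is optimal.

3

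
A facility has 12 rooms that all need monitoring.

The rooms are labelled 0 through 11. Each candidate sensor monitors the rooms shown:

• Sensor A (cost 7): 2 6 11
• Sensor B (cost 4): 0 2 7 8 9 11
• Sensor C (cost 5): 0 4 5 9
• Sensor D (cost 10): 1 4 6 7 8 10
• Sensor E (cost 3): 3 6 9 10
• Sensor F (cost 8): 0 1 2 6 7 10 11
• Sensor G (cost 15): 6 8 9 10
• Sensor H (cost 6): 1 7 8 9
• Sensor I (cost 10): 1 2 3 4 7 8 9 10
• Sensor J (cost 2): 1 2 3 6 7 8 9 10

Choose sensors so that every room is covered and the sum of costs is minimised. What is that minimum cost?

11

B, C, J together cover every room (B ∪ C ∪ J = {0, 1, 2, 3, 4, 5, 6, 7, 8, 9, 10, 11}); total cost 4 + 5 + 2 = 11.
No covering selection has total cost below 11.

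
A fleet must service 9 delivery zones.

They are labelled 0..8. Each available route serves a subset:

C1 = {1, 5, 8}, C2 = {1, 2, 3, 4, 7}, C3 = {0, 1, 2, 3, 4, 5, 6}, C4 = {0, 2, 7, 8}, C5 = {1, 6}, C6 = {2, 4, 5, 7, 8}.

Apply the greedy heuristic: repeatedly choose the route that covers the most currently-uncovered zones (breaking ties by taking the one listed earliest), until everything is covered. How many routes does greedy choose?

Greedy: pick C3 (covers 7 new) → pick C4 (covers 2 new). Total picks: 2.

2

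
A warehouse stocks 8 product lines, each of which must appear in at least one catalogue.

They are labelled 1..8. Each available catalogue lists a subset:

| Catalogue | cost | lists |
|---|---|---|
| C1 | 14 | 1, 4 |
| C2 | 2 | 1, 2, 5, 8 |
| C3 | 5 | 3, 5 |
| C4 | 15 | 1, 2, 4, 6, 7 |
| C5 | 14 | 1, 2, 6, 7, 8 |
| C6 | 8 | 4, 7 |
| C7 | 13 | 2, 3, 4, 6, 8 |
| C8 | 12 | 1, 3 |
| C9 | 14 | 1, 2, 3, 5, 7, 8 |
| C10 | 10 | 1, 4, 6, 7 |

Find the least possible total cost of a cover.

17

C2, C3, C10 together cover every product (C2 ∪ C3 ∪ C10 = {1, 2, 3, 4, 5, 6, 7, 8}); total cost 2 + 5 + 10 = 17.
No covering selection has total cost below 17.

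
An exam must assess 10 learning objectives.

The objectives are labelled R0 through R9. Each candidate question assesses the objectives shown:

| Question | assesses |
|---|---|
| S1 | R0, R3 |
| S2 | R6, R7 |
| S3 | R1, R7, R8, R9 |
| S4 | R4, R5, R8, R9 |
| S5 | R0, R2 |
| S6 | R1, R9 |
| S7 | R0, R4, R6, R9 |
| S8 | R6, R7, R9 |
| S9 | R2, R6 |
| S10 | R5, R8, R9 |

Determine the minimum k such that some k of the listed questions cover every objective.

4

Take {S1, S3, S4, S9}. Their union is {R0, R1, R2, R3, R4, R5, R6, R7, R8, R9}, which is all 10 objectives.
No 3 of the 10 questions cover everything (all 120 combinations miss at least one objective), so 4 is optimal.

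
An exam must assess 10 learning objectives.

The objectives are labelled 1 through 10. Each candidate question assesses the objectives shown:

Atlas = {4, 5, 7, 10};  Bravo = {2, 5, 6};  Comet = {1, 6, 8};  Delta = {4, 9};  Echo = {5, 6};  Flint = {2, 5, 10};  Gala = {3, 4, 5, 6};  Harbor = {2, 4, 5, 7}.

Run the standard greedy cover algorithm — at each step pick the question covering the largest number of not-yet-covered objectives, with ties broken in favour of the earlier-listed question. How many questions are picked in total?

Greedy: pick Atlas (covers 4 new) → pick Comet (covers 3 new) → pick Bravo (covers 1 new) → pick Delta (covers 1 new) → pick Gala (covers 1 new). Total picks: 5.

5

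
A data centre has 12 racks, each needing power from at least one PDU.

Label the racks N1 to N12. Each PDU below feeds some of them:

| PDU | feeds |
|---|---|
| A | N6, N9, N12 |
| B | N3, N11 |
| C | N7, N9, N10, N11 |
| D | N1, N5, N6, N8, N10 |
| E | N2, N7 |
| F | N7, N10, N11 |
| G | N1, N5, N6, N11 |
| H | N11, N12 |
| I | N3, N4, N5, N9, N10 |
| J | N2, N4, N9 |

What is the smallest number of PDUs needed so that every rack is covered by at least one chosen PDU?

Take {D, E, H, I}. Their union is {N1, N2, N3, N4, N5, N6, N7, N8, N9, N10, N11, N12}, which is all 12 racks.
Only D contains N8, so D is forced; the remaining 7 racks need at least 3 more PDUs (each remaining PDU adds at most 3) — so at least 4 PDUs are needed, and 4 is optimal.

4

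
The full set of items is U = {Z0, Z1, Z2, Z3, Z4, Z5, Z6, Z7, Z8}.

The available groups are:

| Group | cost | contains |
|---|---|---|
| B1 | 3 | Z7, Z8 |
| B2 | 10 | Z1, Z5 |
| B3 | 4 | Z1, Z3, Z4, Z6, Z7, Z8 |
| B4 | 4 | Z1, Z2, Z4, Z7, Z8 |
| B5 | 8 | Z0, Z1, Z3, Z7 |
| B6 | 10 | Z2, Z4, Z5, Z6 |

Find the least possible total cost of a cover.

21

B1, B5, B6 together cover every item (B1 ∪ B5 ∪ B6 = {Z0, Z1, Z2, Z3, Z4, Z5, Z6, Z7, Z8}); total cost 3 + 8 + 10 = 21.
The greedy pick B3, B4, B5, B2 costs 26; no covering selection beats 21.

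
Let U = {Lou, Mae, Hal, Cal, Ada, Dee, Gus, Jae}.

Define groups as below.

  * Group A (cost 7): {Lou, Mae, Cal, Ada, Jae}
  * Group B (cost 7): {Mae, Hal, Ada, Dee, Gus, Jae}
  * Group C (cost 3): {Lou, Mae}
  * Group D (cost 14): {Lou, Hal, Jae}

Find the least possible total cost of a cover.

A, B together cover every item (A ∪ B = {Lou, Mae, Hal, Cal, Ada, Dee, Gus, Jae}); total cost 7 + 7 = 14.
The greedy pick B, C, A costs 17; no covering selection beats 14.

14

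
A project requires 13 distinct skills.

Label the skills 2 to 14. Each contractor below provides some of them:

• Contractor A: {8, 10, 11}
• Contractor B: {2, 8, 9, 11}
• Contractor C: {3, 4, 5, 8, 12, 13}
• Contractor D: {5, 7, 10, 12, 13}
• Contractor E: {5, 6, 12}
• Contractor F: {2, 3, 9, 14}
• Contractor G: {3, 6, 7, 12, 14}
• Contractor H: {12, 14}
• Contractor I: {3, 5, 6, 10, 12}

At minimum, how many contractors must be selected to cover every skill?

A and C and F and G together: A ∪ C ∪ F ∪ G = {2, 3, 4, 5, 6, 7, 8, 9, 10, 11, 12, 13, 14} — every skill is covered.
Only C contains 4, so C is forced; the remaining 7 skills need at least 3 more contractors (each remaining contractor adds at most 3) — so at least 4 contractors are needed, and 4 is optimal.

4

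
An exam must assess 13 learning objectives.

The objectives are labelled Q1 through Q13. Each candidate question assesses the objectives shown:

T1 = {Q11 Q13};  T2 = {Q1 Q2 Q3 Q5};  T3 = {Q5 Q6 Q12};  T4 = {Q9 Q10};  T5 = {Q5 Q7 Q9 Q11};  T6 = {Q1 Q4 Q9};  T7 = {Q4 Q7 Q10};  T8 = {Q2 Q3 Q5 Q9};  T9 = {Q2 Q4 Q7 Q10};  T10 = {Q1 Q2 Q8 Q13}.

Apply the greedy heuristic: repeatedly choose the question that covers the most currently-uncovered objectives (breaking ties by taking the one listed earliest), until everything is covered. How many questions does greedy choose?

Greedy: pick T2 (covers 4 new) → pick T5 (covers 3 new) → pick T3 (covers 2 new) → pick T7 (covers 2 new) → pick T10 (covers 2 new). Total picks: 5.

5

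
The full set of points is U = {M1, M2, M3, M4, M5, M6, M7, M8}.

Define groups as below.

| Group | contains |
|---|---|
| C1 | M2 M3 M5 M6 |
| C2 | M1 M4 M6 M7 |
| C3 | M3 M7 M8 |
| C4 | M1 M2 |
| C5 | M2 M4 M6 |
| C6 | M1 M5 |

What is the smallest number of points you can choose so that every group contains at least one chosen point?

The 3 points {M1, M6, M8} hit every group.
The groups C3, C5, C6 are pairwise disjoint, so any hitting set needs a separate point for each — at least 3. Hence 3 is optimal.

3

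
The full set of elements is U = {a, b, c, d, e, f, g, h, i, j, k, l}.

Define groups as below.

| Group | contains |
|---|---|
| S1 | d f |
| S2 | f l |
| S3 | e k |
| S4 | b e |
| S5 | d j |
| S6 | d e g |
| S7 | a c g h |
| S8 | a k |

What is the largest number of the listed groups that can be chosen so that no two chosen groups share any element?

S2, S3, S5, S7 are pairwise disjoint (S2={f,l}; S3={e,k}; S5={d,j}; S7={a,c,g,h}).
Every remaining group overlaps one of these, and no 5 of the listed groups are pairwise disjoint, so 4 is the maximum.

4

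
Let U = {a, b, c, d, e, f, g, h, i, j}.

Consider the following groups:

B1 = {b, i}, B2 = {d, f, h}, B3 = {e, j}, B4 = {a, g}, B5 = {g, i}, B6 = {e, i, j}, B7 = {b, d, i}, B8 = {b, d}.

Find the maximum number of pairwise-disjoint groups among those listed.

4

B1, B2, B3, B4 are pairwise disjoint (B1={b,i}; B2={d,f,h}; B3={e,j}; B4={a,g}).
Every remaining group overlaps one of these, and no 5 of the listed groups are pairwise disjoint, so 4 is the maximum.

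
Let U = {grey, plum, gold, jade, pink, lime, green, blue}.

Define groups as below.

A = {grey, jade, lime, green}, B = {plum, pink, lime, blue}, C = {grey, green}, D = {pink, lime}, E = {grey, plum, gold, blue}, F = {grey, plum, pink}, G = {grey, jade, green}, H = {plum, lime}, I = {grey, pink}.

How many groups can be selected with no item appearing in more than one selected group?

2

G, H are pairwise disjoint (G={grey,jade,green}; H={plum,lime}).
Every remaining group overlaps one of these, and no 3 of the listed groups are pairwise disjoint, so 2 is the maximum.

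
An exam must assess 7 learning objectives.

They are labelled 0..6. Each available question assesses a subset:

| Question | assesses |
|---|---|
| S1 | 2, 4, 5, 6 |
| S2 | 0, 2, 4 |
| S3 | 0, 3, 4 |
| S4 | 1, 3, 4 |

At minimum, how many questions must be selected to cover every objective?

S1 and S2 and S4 together: S1 ∪ S2 ∪ S4 = {0, 1, 2, 3, 4, 5, 6} — every objective is covered.
Only S4 contains 1, so S4 is forced; the remaining 4 objectives need at least 2 more questions (each remaining question adds at most 3) — so at least 3 questions are needed, and 3 is optimal.

3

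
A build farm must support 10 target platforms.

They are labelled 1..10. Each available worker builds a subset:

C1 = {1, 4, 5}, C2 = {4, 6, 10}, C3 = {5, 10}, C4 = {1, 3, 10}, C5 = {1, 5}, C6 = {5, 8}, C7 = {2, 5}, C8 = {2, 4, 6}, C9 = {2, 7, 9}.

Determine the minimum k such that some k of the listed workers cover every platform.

4

Take {C4, C6, C8, C9}. Their union is {1, 2, 3, 4, 5, 6, 7, 8, 9, 10}, which is all 10 platforms.
Each worker has at most 3 platforms, and 3·3 = 9 < 10 — so at least 4 workers are needed, and 4 is optimal.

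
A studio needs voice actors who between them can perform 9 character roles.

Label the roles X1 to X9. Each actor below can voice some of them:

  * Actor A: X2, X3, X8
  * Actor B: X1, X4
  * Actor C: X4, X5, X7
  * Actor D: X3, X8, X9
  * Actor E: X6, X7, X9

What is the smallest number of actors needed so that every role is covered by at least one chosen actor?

A and B and C and E together: A ∪ B ∪ C ∪ E = {X1, X2, X3, X4, X5, X6, X7, X8, X9} — every role is covered.
Only B contains X1, so B is forced; the remaining 7 roles need at least 3 more actors (each remaining actor adds at most 3) — so at least 4 actors are needed, and 4 is optimal.

4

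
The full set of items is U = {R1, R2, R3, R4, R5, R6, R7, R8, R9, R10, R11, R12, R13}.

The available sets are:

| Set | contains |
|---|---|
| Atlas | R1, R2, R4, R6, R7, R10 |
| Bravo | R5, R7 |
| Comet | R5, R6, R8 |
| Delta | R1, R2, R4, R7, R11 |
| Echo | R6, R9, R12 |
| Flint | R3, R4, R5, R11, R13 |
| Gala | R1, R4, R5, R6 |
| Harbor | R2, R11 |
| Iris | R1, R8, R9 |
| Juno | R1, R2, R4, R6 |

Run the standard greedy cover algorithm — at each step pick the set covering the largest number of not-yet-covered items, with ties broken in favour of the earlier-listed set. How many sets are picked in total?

4

Greedy: pick Atlas (covers 6 new) → pick Flint (covers 4 new) → pick Echo (covers 2 new) → pick Comet (covers 1 new). Total picks: 4.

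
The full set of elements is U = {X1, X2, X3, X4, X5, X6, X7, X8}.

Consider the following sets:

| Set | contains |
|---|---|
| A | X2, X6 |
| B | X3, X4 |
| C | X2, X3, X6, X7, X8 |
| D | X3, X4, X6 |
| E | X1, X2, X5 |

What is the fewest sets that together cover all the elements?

3

Take {C, D, E}. Their union is {X1, X2, X3, X4, X5, X6, X7, X8}, which is all 8 elements.
Only E contains X1, so E is forced; the remaining 5 elements need at least 2 more sets (each remaining set adds at most 4) — so at least 3 sets are needed, and 3 is optimal.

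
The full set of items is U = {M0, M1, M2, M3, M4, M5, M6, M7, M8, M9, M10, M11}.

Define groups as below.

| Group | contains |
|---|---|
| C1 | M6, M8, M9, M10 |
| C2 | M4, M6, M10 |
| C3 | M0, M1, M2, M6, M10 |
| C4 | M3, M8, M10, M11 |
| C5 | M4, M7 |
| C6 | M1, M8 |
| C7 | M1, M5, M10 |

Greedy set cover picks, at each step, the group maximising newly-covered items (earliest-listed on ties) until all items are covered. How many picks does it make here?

Greedy: pick C3 (covers 5 new) → pick C4 (covers 3 new) → pick C5 (covers 2 new) → pick C1 (covers 1 new) → pick C7 (covers 1 new). Total picks: 5.

5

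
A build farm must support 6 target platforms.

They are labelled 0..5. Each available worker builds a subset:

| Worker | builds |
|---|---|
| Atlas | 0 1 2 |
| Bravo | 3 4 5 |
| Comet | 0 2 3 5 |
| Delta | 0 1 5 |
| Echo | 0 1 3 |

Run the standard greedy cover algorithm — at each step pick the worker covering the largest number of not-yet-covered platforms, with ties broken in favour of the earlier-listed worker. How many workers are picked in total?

Greedy: pick Comet (covers 4 new) → pick Atlas (covers 1 new) → pick Bravo (covers 1 new). Total picks: 3.
(The true minimum cover uses only 2 workers, so greedy is not optimal here.)

3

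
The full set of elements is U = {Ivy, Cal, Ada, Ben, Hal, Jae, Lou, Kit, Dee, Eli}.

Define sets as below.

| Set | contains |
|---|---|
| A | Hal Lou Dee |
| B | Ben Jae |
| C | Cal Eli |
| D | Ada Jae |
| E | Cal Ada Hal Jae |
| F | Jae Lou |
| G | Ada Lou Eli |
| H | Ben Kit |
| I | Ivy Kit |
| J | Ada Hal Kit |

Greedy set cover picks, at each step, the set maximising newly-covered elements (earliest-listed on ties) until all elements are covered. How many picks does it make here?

5

Greedy: pick E (covers 4 new) → pick A (covers 2 new) → pick H (covers 2 new) → pick C (covers 1 new) → pick I (covers 1 new). Total picks: 5.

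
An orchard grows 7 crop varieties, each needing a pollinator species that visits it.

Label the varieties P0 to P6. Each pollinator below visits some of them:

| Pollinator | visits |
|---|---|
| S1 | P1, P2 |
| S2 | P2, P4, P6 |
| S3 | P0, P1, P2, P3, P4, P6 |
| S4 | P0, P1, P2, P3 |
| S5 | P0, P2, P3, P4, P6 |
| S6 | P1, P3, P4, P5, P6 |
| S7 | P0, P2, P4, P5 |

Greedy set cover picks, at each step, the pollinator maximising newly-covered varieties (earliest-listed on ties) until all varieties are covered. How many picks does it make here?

Greedy: pick S3 (covers 6 new) → pick S6 (covers 1 new). Total picks: 2.

2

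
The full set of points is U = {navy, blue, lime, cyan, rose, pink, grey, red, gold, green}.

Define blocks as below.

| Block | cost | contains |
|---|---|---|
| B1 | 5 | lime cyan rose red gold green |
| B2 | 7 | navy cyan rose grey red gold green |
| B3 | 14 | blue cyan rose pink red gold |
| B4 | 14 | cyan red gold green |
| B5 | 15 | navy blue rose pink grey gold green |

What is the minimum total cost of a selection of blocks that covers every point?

20

B1, B5 together cover every point (B1 ∪ B5 = {navy, blue, lime, cyan, rose, pink, grey, red, gold, green}); total cost 5 + 15 = 20.
The greedy pick B1, B2, B3 costs 26; no covering selection beats 20.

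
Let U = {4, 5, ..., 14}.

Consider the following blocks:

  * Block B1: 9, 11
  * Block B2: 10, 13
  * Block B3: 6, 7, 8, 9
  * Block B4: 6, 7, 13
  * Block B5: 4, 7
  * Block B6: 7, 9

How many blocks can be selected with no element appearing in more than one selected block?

3

B1, B2, B5 are pairwise disjoint (B1={9,11}; B2={10,13}; B5={4,7}).
Every remaining block overlaps one of these, and no 4 of the listed blocks are pairwise disjoint, so 3 is the maximum.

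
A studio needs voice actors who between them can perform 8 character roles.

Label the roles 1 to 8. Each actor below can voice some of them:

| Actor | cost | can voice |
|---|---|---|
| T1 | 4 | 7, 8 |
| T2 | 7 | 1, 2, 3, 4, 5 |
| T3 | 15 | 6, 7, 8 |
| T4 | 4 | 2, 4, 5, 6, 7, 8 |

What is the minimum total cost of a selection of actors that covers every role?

T2, T4 together cover every role (T2 ∪ T4 = {1, 2, 3, 4, 5, 6, 7, 8}); total cost 7 + 4 = 11.
No covering selection has total cost below 11.

11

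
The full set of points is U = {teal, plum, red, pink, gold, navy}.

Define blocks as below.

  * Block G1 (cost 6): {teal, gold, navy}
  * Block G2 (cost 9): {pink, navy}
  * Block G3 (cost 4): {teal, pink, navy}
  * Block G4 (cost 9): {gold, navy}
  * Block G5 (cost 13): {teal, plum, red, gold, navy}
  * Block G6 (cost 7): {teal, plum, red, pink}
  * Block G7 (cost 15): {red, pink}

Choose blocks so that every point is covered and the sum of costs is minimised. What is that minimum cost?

G1, G6 together cover every point (G1 ∪ G6 = {teal, plum, red, pink, gold, navy}); total cost 6 + 7 = 13.
The greedy pick G3, G6, G1 costs 17; no covering selection beats 13.

13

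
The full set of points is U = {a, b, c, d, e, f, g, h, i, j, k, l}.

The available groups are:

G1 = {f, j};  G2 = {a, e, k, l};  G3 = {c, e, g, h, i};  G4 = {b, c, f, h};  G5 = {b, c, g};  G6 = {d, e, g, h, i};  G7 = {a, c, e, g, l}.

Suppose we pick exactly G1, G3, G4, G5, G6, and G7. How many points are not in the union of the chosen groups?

1

Union of G1, G3, G4, G5, G6, G7 = {a, b, c, d, e, f, g, h, i, j, l}.
Not covered: k — 1 point.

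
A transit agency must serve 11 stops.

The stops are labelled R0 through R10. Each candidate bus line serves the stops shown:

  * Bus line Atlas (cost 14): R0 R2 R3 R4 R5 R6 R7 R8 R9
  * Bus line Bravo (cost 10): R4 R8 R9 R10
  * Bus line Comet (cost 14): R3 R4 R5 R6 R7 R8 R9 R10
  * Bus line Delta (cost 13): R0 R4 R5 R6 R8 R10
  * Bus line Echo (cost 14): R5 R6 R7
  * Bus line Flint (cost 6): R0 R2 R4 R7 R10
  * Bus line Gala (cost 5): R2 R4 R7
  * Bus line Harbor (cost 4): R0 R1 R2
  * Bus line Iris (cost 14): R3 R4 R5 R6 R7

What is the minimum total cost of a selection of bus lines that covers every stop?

18

Comet, Harbor together cover every stop (Comet ∪ Harbor = {R0, R1, R2, R3, R4, R5, R6, R7, R8, R9, R10}); total cost 14 + 4 = 18.
The greedy pick Flint, Atlas, Harbor costs 24; no covering selection beats 18.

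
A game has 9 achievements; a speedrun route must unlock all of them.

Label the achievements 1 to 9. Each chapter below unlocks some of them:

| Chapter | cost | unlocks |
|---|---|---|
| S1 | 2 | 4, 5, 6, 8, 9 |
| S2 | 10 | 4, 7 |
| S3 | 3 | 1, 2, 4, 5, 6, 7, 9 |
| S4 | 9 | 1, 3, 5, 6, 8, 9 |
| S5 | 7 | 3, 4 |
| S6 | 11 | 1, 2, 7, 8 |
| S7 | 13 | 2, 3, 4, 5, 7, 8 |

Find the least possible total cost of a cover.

12

S3, S4 together cover every achievement (S3 ∪ S4 = {1, 2, 3, 4, 5, 6, 7, 8, 9}); total cost 3 + 9 = 12.
No covering selection has total cost below 12.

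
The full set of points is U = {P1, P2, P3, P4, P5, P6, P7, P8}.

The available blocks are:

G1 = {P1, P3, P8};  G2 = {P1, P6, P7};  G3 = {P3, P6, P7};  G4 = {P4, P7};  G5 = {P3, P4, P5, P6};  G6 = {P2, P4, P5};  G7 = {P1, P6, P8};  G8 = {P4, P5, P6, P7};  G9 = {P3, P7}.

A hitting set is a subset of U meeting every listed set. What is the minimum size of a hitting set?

The 3 points {P3, P4, P6} hit every block.
The blocks G6, G7, G9 are pairwise disjoint, so any hitting set needs a separate point for each — at least 3. Hence 3 is optimal.

3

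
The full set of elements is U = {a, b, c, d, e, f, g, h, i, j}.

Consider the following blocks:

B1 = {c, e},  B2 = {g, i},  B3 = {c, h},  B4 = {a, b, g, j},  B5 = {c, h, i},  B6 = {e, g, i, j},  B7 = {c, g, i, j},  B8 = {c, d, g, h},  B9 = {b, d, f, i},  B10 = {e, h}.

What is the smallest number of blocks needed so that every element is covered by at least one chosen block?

4

Take {B4, B8, B9, B10}. Their union is {a, b, c, d, e, f, g, h, i, j}, which is all 10 elements.
No 3 of the 10 blocks cover everything (all 120 combinations miss at least one element), so 4 is optimal.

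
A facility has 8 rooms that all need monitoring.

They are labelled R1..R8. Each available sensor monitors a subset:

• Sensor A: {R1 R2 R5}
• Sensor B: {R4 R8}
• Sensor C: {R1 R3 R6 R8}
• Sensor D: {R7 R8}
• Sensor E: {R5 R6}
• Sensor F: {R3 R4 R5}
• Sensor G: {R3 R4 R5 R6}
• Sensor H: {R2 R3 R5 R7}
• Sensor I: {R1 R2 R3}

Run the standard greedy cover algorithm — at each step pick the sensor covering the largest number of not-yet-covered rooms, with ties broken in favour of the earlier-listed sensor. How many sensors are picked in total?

Greedy: pick C (covers 4 new) → pick H (covers 3 new) → pick B (covers 1 new). Total picks: 3.

3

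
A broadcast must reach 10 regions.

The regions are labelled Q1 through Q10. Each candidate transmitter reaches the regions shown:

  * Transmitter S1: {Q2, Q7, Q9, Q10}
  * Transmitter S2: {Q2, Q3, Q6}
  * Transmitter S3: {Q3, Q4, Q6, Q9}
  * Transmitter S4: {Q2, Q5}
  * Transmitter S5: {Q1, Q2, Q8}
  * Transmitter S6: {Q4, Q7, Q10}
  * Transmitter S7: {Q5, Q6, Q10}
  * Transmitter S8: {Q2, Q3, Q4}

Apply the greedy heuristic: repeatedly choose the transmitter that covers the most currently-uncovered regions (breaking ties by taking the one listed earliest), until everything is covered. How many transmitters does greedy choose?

Greedy: pick S1 (covers 4 new) → pick S3 (covers 3 new) → pick S5 (covers 2 new) → pick S4 (covers 1 new). Total picks: 4.

4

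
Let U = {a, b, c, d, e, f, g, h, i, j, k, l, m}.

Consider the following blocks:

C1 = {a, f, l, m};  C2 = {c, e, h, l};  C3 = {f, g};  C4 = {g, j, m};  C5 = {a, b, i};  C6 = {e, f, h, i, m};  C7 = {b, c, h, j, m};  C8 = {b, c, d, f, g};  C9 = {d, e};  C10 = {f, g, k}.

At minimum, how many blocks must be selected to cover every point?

5

C2, C5, C7, C9, and C10 cover everything between them: the union {a, b, c, d, e, f, g, h, i, j, k, l, m} is all of U.
No 4 of the 10 blocks cover everything (all 210 combinations miss at least one point), so 5 is optimal.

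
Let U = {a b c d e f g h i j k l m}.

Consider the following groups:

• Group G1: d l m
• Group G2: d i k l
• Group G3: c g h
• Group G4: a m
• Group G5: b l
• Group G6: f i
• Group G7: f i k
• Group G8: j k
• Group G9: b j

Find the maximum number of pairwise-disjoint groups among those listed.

G3, G4, G5, G6, G8 are pairwise disjoint (G3={c,g,h}; G4={a,m}; G5={b,l}; G6={f,i}; G8={j,k}).
Every remaining group overlaps one of these, and no 6 of the listed groups are pairwise disjoint, so 5 is the maximum.

5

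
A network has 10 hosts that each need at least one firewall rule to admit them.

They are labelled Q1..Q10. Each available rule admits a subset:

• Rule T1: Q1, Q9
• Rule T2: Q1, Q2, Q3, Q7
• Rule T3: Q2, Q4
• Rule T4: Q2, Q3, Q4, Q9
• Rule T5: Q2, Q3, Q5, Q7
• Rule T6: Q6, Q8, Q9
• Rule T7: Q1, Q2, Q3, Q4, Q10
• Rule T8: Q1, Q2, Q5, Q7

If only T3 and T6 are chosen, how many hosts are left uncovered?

Union of T3, T6 = {Q2, Q4, Q6, Q8, Q9}.
Not covered: Q1, Q3, Q5, Q7, Q10 — 5 hosts.

5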